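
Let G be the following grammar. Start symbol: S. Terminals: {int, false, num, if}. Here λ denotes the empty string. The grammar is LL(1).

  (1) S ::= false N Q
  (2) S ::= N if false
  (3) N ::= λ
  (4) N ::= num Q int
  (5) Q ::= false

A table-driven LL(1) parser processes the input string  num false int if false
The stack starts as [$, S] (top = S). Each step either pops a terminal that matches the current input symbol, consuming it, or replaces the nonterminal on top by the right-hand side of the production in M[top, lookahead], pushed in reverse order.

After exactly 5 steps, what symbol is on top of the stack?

     Stack                 Input                     Action
  1  $ S                   num false int if false $  expand S ::= N if false
  2  $ false if N          num false int if false $  expand N ::= num Q int
  3  $ false if int Q num  num false int if false $  match num
  4  $ false if int Q      false int if false $      expand Q ::= false
  5  $ false if int false  false int if false $      match false
Stack after step 5: $ false if int (top = int).

int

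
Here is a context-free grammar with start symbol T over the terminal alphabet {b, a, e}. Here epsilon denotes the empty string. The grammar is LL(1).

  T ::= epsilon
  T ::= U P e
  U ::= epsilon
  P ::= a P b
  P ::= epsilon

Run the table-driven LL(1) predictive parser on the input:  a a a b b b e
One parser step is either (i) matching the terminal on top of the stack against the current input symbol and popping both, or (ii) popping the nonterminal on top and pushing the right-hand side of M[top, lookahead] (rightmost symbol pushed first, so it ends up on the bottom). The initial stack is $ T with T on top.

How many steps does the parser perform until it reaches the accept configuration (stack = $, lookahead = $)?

step 1: stack=$ T  input=a a a b b b e $  — expand T ::= U P e
step 2: stack=$ e P U  input=a a a b b b e $  — expand U ::= epsilon
step 3: stack=$ e P  input=a a a b b b e $  — expand P ::= a P b
step 4: stack=$ e b P a  input=a a a b b b e $  — match a
step 5: stack=$ e b P  input=a a b b b e $  — expand P ::= a P b
step 6: stack=$ e b b P a  input=a a b b b e $  — match a
step 7: stack=$ e b b P  input=a b b b e $  — expand P ::= a P b
step 8: stack=$ e b b b P a  input=a b b b e $  — match a
step 9: stack=$ e b b b P  input=b b b e $  — expand P ::= epsilon
step 10: stack=$ e b b b  input=b b b e $  — match b
step 11: stack=$ e b b  input=b b e $  — match b
step 12: stack=$ e b  input=b e $  — match b
step 13: stack=$ e  input=e $  — match e
Accept reached after 13 steps.

13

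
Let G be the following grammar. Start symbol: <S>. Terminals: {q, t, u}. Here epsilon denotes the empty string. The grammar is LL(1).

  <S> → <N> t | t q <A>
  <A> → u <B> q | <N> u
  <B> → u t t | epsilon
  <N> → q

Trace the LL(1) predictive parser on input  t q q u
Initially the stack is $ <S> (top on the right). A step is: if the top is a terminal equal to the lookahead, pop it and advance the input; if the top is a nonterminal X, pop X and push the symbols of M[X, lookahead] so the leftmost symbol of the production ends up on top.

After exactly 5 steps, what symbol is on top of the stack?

     Stack      Input      Action
  1  $ <S>      t q q u $  expand <S> → t q <A>
  2  $ <A> q t  t q q u $  match t
  3  $ <A> q    q q u $    match q
  4  $ <A>      q u $      expand <A> → <N> u
  5  $ u <N>    q u $      expand <N> → q
Stack after step 5: $ u q (top = q).

q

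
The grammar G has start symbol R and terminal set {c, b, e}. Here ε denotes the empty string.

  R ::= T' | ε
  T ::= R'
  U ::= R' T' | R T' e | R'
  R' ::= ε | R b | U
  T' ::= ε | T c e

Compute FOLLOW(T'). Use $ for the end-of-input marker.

FIRST(R): from R::=T' we get {ε, b, c, e}; from R::=ε we get {ε}. So FIRST(R) = {ε, b, c, e}.
FIRST(T): from T::=R' we get {ε, b, c, e}. So FIRST(T) = {ε, b, c, e}.
FIRST(T'): from T'::=ε we get {ε}; from T'::=T c e we get {b, c, e}. So FIRST(T') = {ε, b, c, e}.
FIRST(U): from U::=R' T' we get {ε, b, c, e}; from U::=R T' e we get {b, c, e}; from U::=R' we get {ε, b, c, e}. So FIRST(U) = {ε, b, c, e}.
FIRST(R'): from R'::=ε we get {ε}; from R'::=R b we get {b, c, e}; from R'::=U we get {ε, b, c, e}. So FIRST(R') = {ε, b, c, e}.
FOLLOW(R) includes $ since R is the start symbol.
FOLLOW(R): in U::=R T' e, R is followed by T' e with FIRST {b, c, e}; in R'::=R b, R is followed by b with FIRST {b}. Thus FOLLOW(R) = {$, b, c, e}.
FOLLOW(T): in T'::=T c e, T is followed by c e with FIRST {c}. Thus FOLLOW(T) = {c}.
FOLLOW(U): in R'::=U, the suffix after U is empty, so FOLLOW(U) ⊇ FOLLOW(R') = {b, c, e}. Thus FOLLOW(U) = {b, c, e}.
FOLLOW(R'): in T::=R', the suffix after R' is empty, so FOLLOW(R') ⊇ FOLLOW(T) = {c}; in U::=R' T', R' is followed by T' with FIRST {ε, b, c, e}; in U::=R' T', the suffix after R' is nullable, so FOLLOW(R') ⊇ FOLLOW(U) = {b, c, e}; in U::=R', the suffix after R' is empty, so FOLLOW(R') ⊇ FOLLOW(U) = {b, c, e}. Thus FOLLOW(R') = {b, c, e}.
FOLLOW(T'): in R::=T', the suffix after T' is empty, so FOLLOW(T') ⊇ FOLLOW(R) = {$, b, c, e}; in U::=R' T', the suffix after T' is empty, so FOLLOW(T') ⊇ FOLLOW(U) = {b, c, e}; in U::=R T' e, T' is followed by e with FIRST {e}. Thus FOLLOW(T') = {$, b, c, e}.

{$, b, c, e}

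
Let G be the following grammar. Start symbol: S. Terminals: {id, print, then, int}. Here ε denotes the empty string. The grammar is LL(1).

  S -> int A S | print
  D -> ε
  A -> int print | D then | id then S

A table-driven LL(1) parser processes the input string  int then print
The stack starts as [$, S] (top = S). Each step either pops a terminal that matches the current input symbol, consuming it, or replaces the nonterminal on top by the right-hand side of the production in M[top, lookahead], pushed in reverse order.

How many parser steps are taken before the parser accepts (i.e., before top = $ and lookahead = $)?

step 1: stack=$ S  input=int then print $  — expand S -> int A S
step 2: stack=$ S A int  input=int then print $  — match int
step 3: stack=$ S A  input=then print $  — expand A -> D then
step 4: stack=$ S then D  input=then print $  — expand D -> ε
step 5: stack=$ S then  input=then print $  — match then
step 6: stack=$ S  input=print $  — expand S -> print
step 7: stack=$ print  input=print $  — match print
Accept reached after 7 steps.

7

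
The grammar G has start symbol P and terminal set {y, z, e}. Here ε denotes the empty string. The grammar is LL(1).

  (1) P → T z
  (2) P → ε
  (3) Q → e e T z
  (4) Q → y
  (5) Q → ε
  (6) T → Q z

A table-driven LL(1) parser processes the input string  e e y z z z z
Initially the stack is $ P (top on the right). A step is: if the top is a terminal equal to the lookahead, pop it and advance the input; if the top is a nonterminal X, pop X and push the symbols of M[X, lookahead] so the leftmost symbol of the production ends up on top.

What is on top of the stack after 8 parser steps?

z

     Stack          Input            Action
  1  $ P            e e y z z z z $  expand P → T z
  2  $ z T          e e y z z z z $  expand T → Q z
  3  $ z z Q        e e y z z z z $  expand Q → e e T z
  4  $ z z z T e e  e e y z z z z $  match e
  5  $ z z z T e    e y z z z z $    match e
  6  $ z z z T      y z z z z $      expand T → Q z
  7  $ z z z z Q    y z z z z $      expand Q → y
  8  $ z z z z y    y z z z z $      match y
Stack after step 8: $ z z z z (top = z).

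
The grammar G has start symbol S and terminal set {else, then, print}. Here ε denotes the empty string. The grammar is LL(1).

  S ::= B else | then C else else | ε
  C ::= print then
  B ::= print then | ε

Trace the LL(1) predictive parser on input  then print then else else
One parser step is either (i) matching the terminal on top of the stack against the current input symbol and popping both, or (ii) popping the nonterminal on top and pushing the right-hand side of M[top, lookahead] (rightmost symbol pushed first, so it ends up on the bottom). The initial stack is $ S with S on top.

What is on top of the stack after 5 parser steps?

else

     Stack                   Input                        Action
  1  $ S                     then print then else else $  expand S ::= then C else else
  2  $ else else C then      then print then else else $  match then
  3  $ else else C           print then else else $       expand C ::= print then
  4  $ else else then print  print then else else $       match print
  5  $ else else then        then else else $             match then
Stack after step 5: $ else else (top = else).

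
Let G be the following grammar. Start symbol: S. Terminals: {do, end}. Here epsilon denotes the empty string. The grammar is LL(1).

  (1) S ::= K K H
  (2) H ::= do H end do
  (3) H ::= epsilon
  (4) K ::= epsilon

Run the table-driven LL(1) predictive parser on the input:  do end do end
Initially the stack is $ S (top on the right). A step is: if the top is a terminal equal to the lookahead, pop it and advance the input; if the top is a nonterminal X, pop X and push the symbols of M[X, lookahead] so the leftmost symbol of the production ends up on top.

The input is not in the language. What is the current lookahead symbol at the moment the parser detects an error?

     Stack          Input            Action
  1  $ S            do end do end $  expand S ::= K K H
  2  $ H K K        do end do end $  expand K ::= epsilon
  3  $ H K          do end do end $  expand K ::= epsilon
  4  $ H            do end do end $  expand H ::= do H end do
  5  $ do end H do  do end do end $  match do
  6  $ do end H     end do end $     expand H ::= epsilon
  7  $ do end       end do end $     match end
  8  $ do           do end $         match do
  9  $              end $            error: stack empty but input remains

end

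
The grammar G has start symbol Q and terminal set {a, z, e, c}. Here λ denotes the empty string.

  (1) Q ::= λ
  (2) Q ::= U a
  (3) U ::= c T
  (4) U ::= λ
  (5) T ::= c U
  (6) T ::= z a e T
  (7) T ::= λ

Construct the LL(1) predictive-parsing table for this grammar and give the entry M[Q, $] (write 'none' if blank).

Q ::= λ

FIRST(U) = {λ, c}
FIRST(T) = {λ, c, z}
FIRST(Q) = {λ, a, c}  (via U a)
FOLLOW(Q) includes $ since Q is the start symbol.
FOLLOW(Q): Q appears on no right-hand side. Thus FOLLOW(Q) = {$}.
For Q ::= λ: FIRST(λ) = {λ}, so it goes in M[Q, t] for t ∈ {}; since λ ∈ FIRST, also for every t ∈ FOLLOW(Q) = {$}.
For Q ::= U a: FIRST(U a) = {a, c}, so it goes in M[Q, t] for t ∈ {a, c}.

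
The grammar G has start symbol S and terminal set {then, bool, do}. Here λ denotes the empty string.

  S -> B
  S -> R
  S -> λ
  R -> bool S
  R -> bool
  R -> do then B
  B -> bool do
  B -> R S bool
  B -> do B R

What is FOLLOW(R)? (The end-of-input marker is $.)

FIRST(R) = {bool, do}
FIRST(B) = {bool, do}  (via R S bool)
FIRST(S) = {λ, bool, do}  (via B, R)
FOLLOW(S) includes $ since S is the start symbol.
FOLLOW(S): in R->bool S, the suffix after S is empty, so FOLLOW(S) ⊇ FOLLOW(R) = {$, bool, do}; in B->R S bool, S is followed by bool with FIRST {bool}. Thus FOLLOW(S) = {$, bool, do}.
FOLLOW(R): in S->R, the suffix after R is empty, so FOLLOW(R) ⊇ FOLLOW(S) = {$, bool, do}; in B->R S bool, R is followed by S bool with FIRST {bool, do}; in B->do B R, the suffix after R is empty, so FOLLOW(R) ⊇ FOLLOW(B) = {$, bool, do}. Thus FOLLOW(R) = {$, bool, do}.
FOLLOW(B): in S->B, the suffix after B is empty, so FOLLOW(B) ⊇ FOLLOW(S) = {$, bool, do}; in R->do then B, the suffix after B is empty, so FOLLOW(B) ⊇ FOLLOW(R) = {$, bool, do}; in B->do B R, B is followed by R with FIRST {bool, do}. Thus FOLLOW(B) = {$, bool, do}.

{$, bool, do}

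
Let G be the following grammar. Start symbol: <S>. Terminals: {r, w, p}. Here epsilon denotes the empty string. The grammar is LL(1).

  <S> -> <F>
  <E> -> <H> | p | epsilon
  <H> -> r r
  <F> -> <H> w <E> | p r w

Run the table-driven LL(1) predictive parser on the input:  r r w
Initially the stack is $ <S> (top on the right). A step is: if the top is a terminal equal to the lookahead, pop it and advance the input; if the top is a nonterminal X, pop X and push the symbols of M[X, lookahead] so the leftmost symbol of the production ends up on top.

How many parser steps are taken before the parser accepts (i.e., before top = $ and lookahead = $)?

7

     Stack        Input    Action
  1  $ <S>        r r w $  expand <S> -> <F>
  2  $ <F>        r r w $  expand <F> -> <H> w <E>
  3  $ <E> w <H>  r r w $  expand <H> -> r r
  4  $ <E> w r r  r r w $  match r
  5  $ <E> w r    r w $    match r
  6  $ <E> w      w $      match w
  7  $ <E>        $        expand <E> -> epsilon
Accept reached after 7 steps.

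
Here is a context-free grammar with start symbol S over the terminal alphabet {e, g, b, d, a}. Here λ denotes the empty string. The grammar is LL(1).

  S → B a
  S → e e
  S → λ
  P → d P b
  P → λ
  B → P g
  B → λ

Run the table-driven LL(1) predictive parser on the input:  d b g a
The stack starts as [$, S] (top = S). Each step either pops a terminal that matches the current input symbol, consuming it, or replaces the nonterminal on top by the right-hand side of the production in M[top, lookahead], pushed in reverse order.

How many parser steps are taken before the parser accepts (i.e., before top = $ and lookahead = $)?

8

step 1: stack=$ S  input=d b g a $  — expand S → B a
step 2: stack=$ a B  input=d b g a $  — expand B → P g
step 3: stack=$ a g P  input=d b g a $  — expand P → d P b
step 4: stack=$ a g b P d  input=d b g a $  — match d
step 5: stack=$ a g b P  input=b g a $  — expand P → λ
step 6: stack=$ a g b  input=b g a $  — match b
step 7: stack=$ a g  input=g a $  — match g
step 8: stack=$ a  input=a $  — match a
Accept reached after 8 steps.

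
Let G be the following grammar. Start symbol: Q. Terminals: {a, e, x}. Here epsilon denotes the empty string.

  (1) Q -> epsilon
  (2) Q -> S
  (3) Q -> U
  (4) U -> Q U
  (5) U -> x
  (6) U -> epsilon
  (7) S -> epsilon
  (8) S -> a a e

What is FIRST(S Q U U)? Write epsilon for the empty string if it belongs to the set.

{epsilon, a, x}

FIRST(S) = {epsilon, a}
FIRST(Q) = {epsilon, a, x}  (via S, U)
FIRST(U) = {epsilon, a, x}  (via Q U)
FIRST(S Q U U): take FIRST of each symbol in turn, carrying on past any symbol whose FIRST contains epsilon; result {epsilon, a, x}.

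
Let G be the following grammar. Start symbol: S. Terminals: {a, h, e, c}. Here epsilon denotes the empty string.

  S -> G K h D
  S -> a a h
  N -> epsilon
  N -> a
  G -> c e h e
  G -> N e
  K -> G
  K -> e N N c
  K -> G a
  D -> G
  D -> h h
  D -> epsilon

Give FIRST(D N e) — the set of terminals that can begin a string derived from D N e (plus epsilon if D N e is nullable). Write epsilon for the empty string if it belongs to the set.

FIRST(N): from N->epsilon we get {epsilon}; from N->a we get {a}. So FIRST(N) = {epsilon, a}.
FIRST(G): from G->c e h e we get {c}; from G->N e we get {a, e}. So FIRST(G) = {a, c, e}.
FIRST(S): from S->G K h D we get {a, c, e}; from S->a a h we get {a}. So FIRST(S) = {a, c, e}.
FIRST(K): from K->G we get {a, c, e}; from K->e N N c we get {e}; from K->G a we get {a, c, e}. So FIRST(K) = {a, c, e}.
FIRST(D): from D->G we get {a, c, e}; from D->h h we get {h}; from D->epsilon we get {epsilon}. So FIRST(D) = {epsilon, a, c, e, h}.
FIRST(D N e): take FIRST of each symbol in turn, carrying on past any symbol whose FIRST contains epsilon; result {a, c, e, h}.

{a, c, e, h}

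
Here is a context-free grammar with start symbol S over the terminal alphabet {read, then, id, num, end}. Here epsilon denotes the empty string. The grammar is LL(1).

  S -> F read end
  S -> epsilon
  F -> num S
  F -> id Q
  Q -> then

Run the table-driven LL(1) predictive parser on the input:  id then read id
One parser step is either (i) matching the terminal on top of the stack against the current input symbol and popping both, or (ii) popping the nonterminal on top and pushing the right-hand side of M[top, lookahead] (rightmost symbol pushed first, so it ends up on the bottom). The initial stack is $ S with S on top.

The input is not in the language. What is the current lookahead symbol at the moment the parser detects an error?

id

     Stack            Input              Action
  1  $ S              id then read id $  expand S -> F read end
  2  $ end read F     id then read id $  expand F -> id Q
  3  $ end read Q id  id then read id $  match id
  4  $ end read Q     then read id $     expand Q -> then
  5  $ end read then  then read id $     match then
  6  $ end read       read id $          match read
  7  $ end            id $               error: top is terminal end but lookahead is id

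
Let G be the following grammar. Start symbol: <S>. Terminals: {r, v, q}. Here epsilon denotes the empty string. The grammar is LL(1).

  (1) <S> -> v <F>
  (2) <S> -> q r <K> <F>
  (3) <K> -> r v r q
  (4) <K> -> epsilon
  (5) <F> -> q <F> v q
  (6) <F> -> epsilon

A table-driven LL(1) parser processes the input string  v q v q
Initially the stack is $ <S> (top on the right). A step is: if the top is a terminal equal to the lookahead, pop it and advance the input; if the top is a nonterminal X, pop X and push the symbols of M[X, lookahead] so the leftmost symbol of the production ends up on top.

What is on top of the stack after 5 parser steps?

step 1: stack=$ <S>  input=v q v q $  — expand <S> -> v <F>
step 2: stack=$ <F> v  input=v q v q $  — match v
step 3: stack=$ <F>  input=q v q $  — expand <F> -> q <F> v q
step 4: stack=$ q v <F> q  input=q v q $  — match q
step 5: stack=$ q v <F>  input=v q $  — expand <F> -> epsilon
Stack after step 5: $ q v (top = v).

v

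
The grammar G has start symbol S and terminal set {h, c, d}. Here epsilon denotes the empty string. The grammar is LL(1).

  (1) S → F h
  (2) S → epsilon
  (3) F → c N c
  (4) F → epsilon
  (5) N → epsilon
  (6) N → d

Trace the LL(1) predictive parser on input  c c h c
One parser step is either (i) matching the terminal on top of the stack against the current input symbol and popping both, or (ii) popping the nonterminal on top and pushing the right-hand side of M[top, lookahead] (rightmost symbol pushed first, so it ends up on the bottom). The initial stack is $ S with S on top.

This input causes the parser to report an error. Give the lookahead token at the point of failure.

     Stack      Input      Action
  1  $ S        c c h c $  expand S → F h
  2  $ h F      c c h c $  expand F → c N c
  3  $ h c N c  c c h c $  match c
  4  $ h c N    c h c $    expand N → epsilon
  5  $ h c      c h c $    match c
  6  $ h        h c $      match h
  7  $          c $        error: stack empty but input remains

c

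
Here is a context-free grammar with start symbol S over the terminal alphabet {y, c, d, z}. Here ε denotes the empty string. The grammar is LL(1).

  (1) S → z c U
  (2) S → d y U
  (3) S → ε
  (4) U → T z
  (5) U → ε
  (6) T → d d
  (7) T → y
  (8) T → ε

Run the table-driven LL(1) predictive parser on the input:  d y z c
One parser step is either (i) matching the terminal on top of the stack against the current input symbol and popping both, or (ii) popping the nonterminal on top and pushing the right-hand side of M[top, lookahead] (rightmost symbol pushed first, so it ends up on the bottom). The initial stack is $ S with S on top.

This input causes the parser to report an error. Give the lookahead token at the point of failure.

c

step 1: stack=$ S  input=d y z c $  — expand S → d y U
step 2: stack=$ U y d  input=d y z c $  — match d
step 3: stack=$ U y  input=y z c $  — match y
step 4: stack=$ U  input=z c $  — expand U → T z
step 5: stack=$ z T  input=z c $  — expand T → ε
step 6: stack=$ z  input=z c $  — match z
step 7: stack=$  input=c $  — error: stack empty but input remains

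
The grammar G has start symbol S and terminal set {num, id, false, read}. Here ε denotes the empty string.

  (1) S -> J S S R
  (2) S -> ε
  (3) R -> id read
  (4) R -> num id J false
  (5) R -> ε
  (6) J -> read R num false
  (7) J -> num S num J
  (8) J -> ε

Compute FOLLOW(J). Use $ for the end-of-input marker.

{$, false, id, num, read}

FIRST(R): from R->id read we get {id}; from R->num id J false we get {num}; from R->ε we get {ε}. So FIRST(R) = {ε, id, num}.
FIRST(J): from J->read R num false we get {read}; from J->num S num J we get {num}; from J->ε we get {ε}. So FIRST(J) = {ε, num, read}.
FIRST(S): from S->J S S R we get {ε, id, num, read}; from S->ε we get {ε}. So FIRST(S) = {ε, id, num, read}.
FOLLOW(S) includes $ since S is the start symbol.
FOLLOW(S): in S->J S S R (occurrence 1), S is followed by S R with FIRST {ε, id, num, read}; in S->J S S R (occurrence 1), the suffix after S is nullable (adds nothing new); in S->J S S R (occurrence 2), S is followed by R with FIRST {ε, id, num}; in S->J S S R (occurrence 2), the suffix after S is nullable (adds nothing new); in J->num S num J, S is followed by num J with FIRST {num}. Thus FOLLOW(S) = {$, id, num, read}.
FOLLOW(R): in S->J S S R, the suffix after R is empty, so FOLLOW(R) ⊇ FOLLOW(S) = {$, id, num, read}; in J->read R num false, R is followed by num false with FIRST {num}. Thus FOLLOW(R) = {$, id, num, read}.
FOLLOW(J): in S->J S S R, J is followed by S S R with FIRST {ε, id, num, read}; in S->J S S R, the suffix after J is nullable, so FOLLOW(J) ⊇ FOLLOW(S) = {$, id, num, read}; in R->num id J false, J is followed by false with FIRST {false}; in J->num S num J, the suffix after J is empty (adds nothing new). Thus FOLLOW(J) = {$, false, id, num, read}.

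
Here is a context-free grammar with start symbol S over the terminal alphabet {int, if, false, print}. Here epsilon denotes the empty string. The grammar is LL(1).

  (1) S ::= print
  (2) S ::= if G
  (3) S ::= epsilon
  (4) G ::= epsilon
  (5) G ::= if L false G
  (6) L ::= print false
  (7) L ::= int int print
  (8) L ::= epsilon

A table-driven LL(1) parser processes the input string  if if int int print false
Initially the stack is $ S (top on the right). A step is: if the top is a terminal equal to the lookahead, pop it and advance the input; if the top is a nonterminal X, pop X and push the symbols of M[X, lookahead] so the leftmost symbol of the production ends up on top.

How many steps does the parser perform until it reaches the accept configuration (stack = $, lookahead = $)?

10

      Stack                    Input                        Action
   1  $ S                      if if int int print false $  expand S ::= if G
   2  $ G if                   if if int int print false $  match if
   3  $ G                      if int int print false $     expand G ::= if L false G
   4  $ G false L if           if int int print false $     match if
   5  $ G false L              int int print false $        expand L ::= int int print
   6  $ G false print int int  int int print false $        match int
   7  $ G false print int      int print false $            match int
   8  $ G false print          print false $                match print
   9  $ G false                false $                      match false
  10  $ G                      $                            expand G ::= epsilon
Accept reached after 10 steps.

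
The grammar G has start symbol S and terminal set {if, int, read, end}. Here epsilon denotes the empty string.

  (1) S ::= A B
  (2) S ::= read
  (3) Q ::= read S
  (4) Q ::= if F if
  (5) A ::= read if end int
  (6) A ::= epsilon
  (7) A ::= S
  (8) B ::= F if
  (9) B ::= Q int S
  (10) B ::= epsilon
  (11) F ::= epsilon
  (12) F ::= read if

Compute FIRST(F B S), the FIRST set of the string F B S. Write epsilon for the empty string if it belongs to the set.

FIRST(Q) = {if, read}
FIRST(F) = {epsilon, read}
FIRST(B) = {epsilon, if, read}  (via F if, Q int S)
FIRST(S) = {epsilon, if, read}  (via A B)
FIRST(A) = {epsilon, if, read}  (via S)
FIRST(F B S): take FIRST of each symbol in turn, carrying on past any symbol whose FIRST contains epsilon; result {epsilon, if, read}.

{epsilon, if, read}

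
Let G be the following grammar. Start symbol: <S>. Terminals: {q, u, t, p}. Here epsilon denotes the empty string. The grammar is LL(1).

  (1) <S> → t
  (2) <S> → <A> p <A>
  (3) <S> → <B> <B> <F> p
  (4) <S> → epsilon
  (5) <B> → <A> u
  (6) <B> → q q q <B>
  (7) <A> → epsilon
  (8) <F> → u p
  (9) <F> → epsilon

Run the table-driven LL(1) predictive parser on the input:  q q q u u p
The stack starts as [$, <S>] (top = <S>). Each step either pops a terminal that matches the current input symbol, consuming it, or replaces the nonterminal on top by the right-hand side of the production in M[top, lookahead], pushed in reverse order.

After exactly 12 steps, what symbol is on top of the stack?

step 1: stack=$ <S>  input=q q q u u p $  — expand <S> → <B> <B> <F> p
step 2: stack=$ p <F> <B> <B>  input=q q q u u p $  — expand <B> → q q q <B>
step 3: stack=$ p <F> <B> <B> q q q  input=q q q u u p $  — match q
step 4: stack=$ p <F> <B> <B> q q  input=q q u u p $  — match q
step 5: stack=$ p <F> <B> <B> q  input=q u u p $  — match q
step 6: stack=$ p <F> <B> <B>  input=u u p $  — expand <B> → <A> u
step 7: stack=$ p <F> <B> u <A>  input=u u p $  — expand <A> → epsilon
step 8: stack=$ p <F> <B> u  input=u u p $  — match u
step 9: stack=$ p <F> <B>  input=u p $  — expand <B> → <A> u
step 10: stack=$ p <F> u <A>  input=u p $  — expand <A> → epsilon
step 11: stack=$ p <F> u  input=u p $  — match u
step 12: stack=$ p <F>  input=p $  — expand <F> → epsilon
Stack after step 12: $ p (top = p).

p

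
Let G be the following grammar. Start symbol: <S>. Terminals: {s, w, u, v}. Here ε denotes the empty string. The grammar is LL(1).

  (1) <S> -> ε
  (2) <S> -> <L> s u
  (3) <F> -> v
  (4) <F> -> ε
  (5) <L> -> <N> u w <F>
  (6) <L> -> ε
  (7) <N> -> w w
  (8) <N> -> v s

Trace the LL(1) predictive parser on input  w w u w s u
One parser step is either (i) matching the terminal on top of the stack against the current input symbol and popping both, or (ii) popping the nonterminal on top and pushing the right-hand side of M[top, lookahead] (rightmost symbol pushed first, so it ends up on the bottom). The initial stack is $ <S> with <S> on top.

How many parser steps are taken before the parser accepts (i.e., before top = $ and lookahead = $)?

10

      Stack              Input          Action
   1  $ <S>              w w u w s u $  expand <S> -> <L> s u
   2  $ u s <L>          w w u w s u $  expand <L> -> <N> u w <F>
   3  $ u s <F> w u <N>  w w u w s u $  expand <N> -> w w
   4  $ u s <F> w u w w  w w u w s u $  match w
   5  $ u s <F> w u w    w u w s u $    match w
   6  $ u s <F> w u      u w s u $      match u
   7  $ u s <F> w        w s u $        match w
   8  $ u s <F>          s u $          expand <F> -> ε
   9  $ u s              s u $          match s
  10  $ u                u $            match u
Accept reached after 10 steps.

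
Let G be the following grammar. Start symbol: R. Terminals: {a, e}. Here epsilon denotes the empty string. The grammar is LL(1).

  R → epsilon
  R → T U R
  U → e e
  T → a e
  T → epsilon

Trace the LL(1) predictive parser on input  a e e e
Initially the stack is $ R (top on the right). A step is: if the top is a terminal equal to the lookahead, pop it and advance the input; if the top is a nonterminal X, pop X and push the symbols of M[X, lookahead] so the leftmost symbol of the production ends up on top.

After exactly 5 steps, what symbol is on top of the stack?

e

step 1: stack=$ R  input=a e e e $  — expand R → T U R
step 2: stack=$ R U T  input=a e e e $  — expand T → a e
step 3: stack=$ R U e a  input=a e e e $  — match a
step 4: stack=$ R U e  input=e e e $  — match e
step 5: stack=$ R U  input=e e $  — expand U → e e
Stack after step 5: $ R e e (top = e).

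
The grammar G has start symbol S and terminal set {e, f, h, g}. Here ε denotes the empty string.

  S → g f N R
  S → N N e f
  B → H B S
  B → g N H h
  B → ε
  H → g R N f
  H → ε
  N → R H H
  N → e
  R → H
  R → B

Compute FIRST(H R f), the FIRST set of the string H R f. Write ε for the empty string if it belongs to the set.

{e, f, g}

FIRST(H): from H→g R N f we get {g}; from H→ε we get {ε}. So FIRST(H) = {ε, g}.
FIRST(S): from S→g f N R we get {g}; from S→N N e f we get {e, g}. So FIRST(S) = {e, g}.
FIRST(B): from B→H B S we get {e, g}; from B→g N H h we get {g}; from B→ε we get {ε}. So FIRST(B) = {ε, e, g}.
FIRST(R): from R→H we get {ε, g}; from R→B we get {ε, e, g}. So FIRST(R) = {ε, e, g}.
FIRST(N): from N→R H H we get {ε, e, g}; from N→e we get {e}. So FIRST(N) = {ε, e, g}.
FIRST(H R f): take FIRST of each symbol in turn, carrying on past any symbol whose FIRST contains ε; result {e, f, g}.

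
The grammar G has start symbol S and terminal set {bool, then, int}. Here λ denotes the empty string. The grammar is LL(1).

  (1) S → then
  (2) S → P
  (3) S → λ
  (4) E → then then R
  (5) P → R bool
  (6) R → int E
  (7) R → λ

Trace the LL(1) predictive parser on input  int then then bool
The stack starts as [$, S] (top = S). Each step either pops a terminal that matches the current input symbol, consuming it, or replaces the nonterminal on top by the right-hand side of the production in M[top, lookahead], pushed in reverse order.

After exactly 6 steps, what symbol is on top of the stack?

then

step 1: stack=$ S  input=int then then bool $  — expand S → P
step 2: stack=$ P  input=int then then bool $  — expand P → R bool
step 3: stack=$ bool R  input=int then then bool $  — expand R → int E
step 4: stack=$ bool E int  input=int then then bool $  — match int
step 5: stack=$ bool E  input=then then bool $  — expand E → then then R
step 6: stack=$ bool R then then  input=then then bool $  — match then
Stack after step 6: $ bool R then (top = then).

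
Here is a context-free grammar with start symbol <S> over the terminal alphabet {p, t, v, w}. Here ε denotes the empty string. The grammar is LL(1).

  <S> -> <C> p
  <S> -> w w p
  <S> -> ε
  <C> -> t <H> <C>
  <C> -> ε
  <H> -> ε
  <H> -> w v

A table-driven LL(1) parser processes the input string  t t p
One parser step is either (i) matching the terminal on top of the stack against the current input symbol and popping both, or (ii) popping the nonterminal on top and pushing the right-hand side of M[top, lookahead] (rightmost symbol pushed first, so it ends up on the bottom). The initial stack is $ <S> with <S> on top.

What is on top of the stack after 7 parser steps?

<C>

     Stack          Input    Action
  1  $ <S>          t t p $  expand <S> -> <C> p
  2  $ p <C>        t t p $  expand <C> -> t <H> <C>
  3  $ p <C> <H> t  t t p $  match t
  4  $ p <C> <H>    t p $    expand <H> -> ε
  5  $ p <C>        t p $    expand <C> -> t <H> <C>
  6  $ p <C> <H> t  t p $    match t
  7  $ p <C> <H>    p $      expand <H> -> ε
Stack after step 7: $ p <C> (top = <C>).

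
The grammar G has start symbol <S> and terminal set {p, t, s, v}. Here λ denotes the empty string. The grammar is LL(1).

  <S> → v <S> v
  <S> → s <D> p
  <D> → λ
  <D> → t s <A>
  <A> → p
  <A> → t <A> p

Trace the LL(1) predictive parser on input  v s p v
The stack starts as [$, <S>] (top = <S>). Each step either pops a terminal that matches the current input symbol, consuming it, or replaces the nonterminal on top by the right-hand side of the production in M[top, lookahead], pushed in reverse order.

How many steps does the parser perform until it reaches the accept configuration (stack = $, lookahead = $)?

step 1: stack=$ <S>  input=v s p v $  — expand <S> → v <S> v
step 2: stack=$ v <S> v  input=v s p v $  — match v
step 3: stack=$ v <S>  input=s p v $  — expand <S> → s <D> p
step 4: stack=$ v p <D> s  input=s p v $  — match s
step 5: stack=$ v p <D>  input=p v $  — expand <D> → λ
step 6: stack=$ v p  input=p v $  — match p
step 7: stack=$ v  input=v $  — match v
Accept reached after 7 steps.

7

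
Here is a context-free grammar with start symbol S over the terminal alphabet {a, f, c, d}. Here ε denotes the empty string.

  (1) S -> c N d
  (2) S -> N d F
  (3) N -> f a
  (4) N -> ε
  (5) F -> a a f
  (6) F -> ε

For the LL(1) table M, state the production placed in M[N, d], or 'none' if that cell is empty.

FIRST(N): from N->f a we get {f}; from N->ε we get {ε}. So FIRST(N) = {ε, f}.
FIRST(F): from F->a a f we get {a}; from F->ε we get {ε}. So FIRST(F) = {ε, a}.
FIRST(S): from S->c N d we get {c}; from S->N d F we get {d, f}. So FIRST(S) = {c, d, f}.
FOLLOW(S) includes $ since S is the start symbol.
FOLLOW(N): in S->c N d, N is followed by d with FIRST {d}; in S->N d F, N is followed by d F with FIRST {d}. Thus FOLLOW(N) = {d}.
For N -> f a: FIRST(f a) = {f}, so it goes in M[N, t] for t ∈ {f}.
For N -> ε: FIRST(ε) = {ε}, so it goes in M[N, t] for t ∈ {}; since ε ∈ FIRST, also for every t ∈ FOLLOW(N) = {d}.

N -> ε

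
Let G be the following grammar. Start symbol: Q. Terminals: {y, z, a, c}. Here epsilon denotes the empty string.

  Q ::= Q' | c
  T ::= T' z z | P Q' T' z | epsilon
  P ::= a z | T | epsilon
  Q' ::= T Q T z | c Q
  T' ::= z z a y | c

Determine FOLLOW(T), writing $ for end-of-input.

FIRST(T') = {c, z}
FIRST(Q) = {a, c, z}  (via Q')
FIRST(T) = {epsilon, a, c, z}  (via T' z z, P Q' T' z)
FIRST(P) = {epsilon, a, c, z}  (via T)
FIRST(Q') = {a, c, z}  (via T Q T z)
FOLLOW(Q) includes $ since Q is the start symbol.
FOLLOW(P): in T::=P Q' T' z, P is followed by Q' T' z with FIRST {a, c, z}. Thus FOLLOW(P) = {a, c, z}.
FOLLOW(T): in P::=T, the suffix after T is empty, so FOLLOW(T) ⊇ FOLLOW(P) = {a, c, z}; in Q'::=T Q T z (occurrence 1), T is followed by Q T z with FIRST {a, c, z}; in Q'::=T Q T z (occurrence 2), T is followed by z with FIRST {z}. Thus FOLLOW(T) = {a, c, z}.
FOLLOW(T'): in T::=T' z z, T' is followed by z z with FIRST {z}; in T::=P Q' T' z, T' is followed by z with FIRST {z}. Thus FOLLOW(T') = {z}.
FOLLOW(Q): in Q'::=T Q T z, Q is followed by T z with FIRST {a, c, z}; in Q'::=c Q, the suffix after Q is empty, so FOLLOW(Q) ⊇ FOLLOW(Q') = {$, a, c, z}. Thus FOLLOW(Q) = {$, a, c, z}.
FOLLOW(Q'): in Q::=Q', the suffix after Q' is empty, so FOLLOW(Q') ⊇ FOLLOW(Q) = {$, a, c, z}; in T::=P Q' T' z, Q' is followed by T' z with FIRST {c, z}. Thus FOLLOW(Q') = {$, a, c, z}.

{a, c, z}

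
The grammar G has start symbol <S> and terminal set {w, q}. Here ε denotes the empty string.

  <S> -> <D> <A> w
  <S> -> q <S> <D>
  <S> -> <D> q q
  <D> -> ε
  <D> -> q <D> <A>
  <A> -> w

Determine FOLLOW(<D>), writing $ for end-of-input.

{$, q, w}

FIRST(<D>): from <D>->ε we get {ε}; from <D>->q <D> <A> we get {q}. So FIRST(<D>) = {ε, q}.
FIRST(<A>): from <A>->w we get {w}. So FIRST(<A>) = {w}.
FIRST(<S>): from <S>-><D> <A> w we get {q, w}; from <S>->q <S> <D> we get {q}; from <S>-><D> q q we get {q}. So FIRST(<S>) = {q, w}.
FOLLOW(<S>) includes $ since <S> is the start symbol.
FOLLOW(<S>): in <S>->q <S> <D>, <S> is followed by <D> with FIRST {ε, q}; in <S>->q <S> <D>, the suffix after <S> is nullable (adds nothing new). Thus FOLLOW(<S>) = {$, q}.
FOLLOW(<D>): in <S>-><D> <A> w, <D> is followed by <A> w with FIRST {w}; in <S>->q <S> <D>, the suffix after <D> is empty, so FOLLOW(<D>) ⊇ FOLLOW(<S>) = {$, q}; in <S>-><D> q q, <D> is followed by q q with FIRST {q}; in <D>->q <D> <A>, <D> is followed by <A> with FIRST {w}. Thus FOLLOW(<D>) = {$, q, w}.
FOLLOW(<A>): in <S>-><D> <A> w, <A> is followed by w with FIRST {w}; in <D>->q <D> <A>, the suffix after <A> is empty, so FOLLOW(<A>) ⊇ FOLLOW(<D>) = {$, q, w}. Thus FOLLOW(<A>) = {$, q, w}.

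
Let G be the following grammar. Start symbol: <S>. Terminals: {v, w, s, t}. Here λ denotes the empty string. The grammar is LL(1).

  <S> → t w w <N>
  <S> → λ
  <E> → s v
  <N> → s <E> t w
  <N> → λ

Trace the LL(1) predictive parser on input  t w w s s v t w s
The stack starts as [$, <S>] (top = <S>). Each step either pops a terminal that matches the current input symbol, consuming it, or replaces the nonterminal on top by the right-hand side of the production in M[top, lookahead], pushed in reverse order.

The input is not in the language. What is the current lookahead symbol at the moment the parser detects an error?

s

      Stack        Input                Action
   1  $ <S>        t w w s s v t w s $  expand <S> → t w w <N>
   2  $ <N> w w t  t w w s s v t w s $  match t
   3  $ <N> w w    w w s s v t w s $    match w
   4  $ <N> w      w s s v t w s $      match w
   5  $ <N>        s s v t w s $        expand <N> → s <E> t w
   6  $ w t <E> s  s s v t w s $        match s
   7  $ w t <E>    s v t w s $          expand <E> → s v
   8  $ w t v s    s v t w s $          match s
   9  $ w t v      v t w s $            match v
  10  $ w t        t w s $              match t
  11  $ w          w s $                match w
  12  $            s $                  error: stack empty but input remains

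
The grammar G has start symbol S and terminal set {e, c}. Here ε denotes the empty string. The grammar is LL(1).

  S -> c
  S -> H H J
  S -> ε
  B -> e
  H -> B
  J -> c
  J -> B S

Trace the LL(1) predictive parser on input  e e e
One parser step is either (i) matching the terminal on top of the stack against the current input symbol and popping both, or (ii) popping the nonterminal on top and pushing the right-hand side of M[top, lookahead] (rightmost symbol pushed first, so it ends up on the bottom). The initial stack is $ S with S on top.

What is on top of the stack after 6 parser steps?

e

step 1: stack=$ S  input=e e e $  — expand S -> H H J
step 2: stack=$ J H H  input=e e e $  — expand H -> B
step 3: stack=$ J H B  input=e e e $  — expand B -> e
step 4: stack=$ J H e  input=e e e $  — match e
step 5: stack=$ J H  input=e e $  — expand H -> B
step 6: stack=$ J B  input=e e $  — expand B -> e
Stack after step 6: $ J e (top = e).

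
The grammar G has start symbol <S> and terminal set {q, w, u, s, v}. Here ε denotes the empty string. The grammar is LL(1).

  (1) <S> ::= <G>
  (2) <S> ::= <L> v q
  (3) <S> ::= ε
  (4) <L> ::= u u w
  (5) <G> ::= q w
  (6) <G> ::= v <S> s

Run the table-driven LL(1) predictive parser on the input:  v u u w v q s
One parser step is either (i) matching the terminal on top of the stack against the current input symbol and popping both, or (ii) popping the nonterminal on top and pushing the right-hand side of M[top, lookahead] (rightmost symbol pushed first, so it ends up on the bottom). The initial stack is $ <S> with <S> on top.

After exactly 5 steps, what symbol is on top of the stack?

step 1: stack=$ <S>  input=v u u w v q s $  — expand <S> ::= <G>
step 2: stack=$ <G>  input=v u u w v q s $  — expand <G> ::= v <S> s
step 3: stack=$ s <S> v  input=v u u w v q s $  — match v
step 4: stack=$ s <S>  input=u u w v q s $  — expand <S> ::= <L> v q
step 5: stack=$ s q v <L>  input=u u w v q s $  — expand <L> ::= u u w
Stack after step 5: $ s q v w u u (top = u).

u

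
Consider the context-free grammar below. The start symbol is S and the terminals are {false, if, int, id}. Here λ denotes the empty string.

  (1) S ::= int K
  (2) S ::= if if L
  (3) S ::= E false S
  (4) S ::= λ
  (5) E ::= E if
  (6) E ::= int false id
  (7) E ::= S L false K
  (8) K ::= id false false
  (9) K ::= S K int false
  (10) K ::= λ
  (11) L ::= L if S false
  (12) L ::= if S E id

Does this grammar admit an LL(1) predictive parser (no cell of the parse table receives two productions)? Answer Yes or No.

FIRST(S) = {λ, if, int}
FIRST(E) = {if, int}
FIRST(K) = {λ, id, if, int}
FIRST(L) = {if}
FOLLOW(S) = {$, false, id, if, int}
FOLLOW(E) = {false, id, if}
FOLLOW(K) = {$, false, id, if, int}
FOLLOW(L) = {$, false, id, if, int}
Cell M[E, if] receives both E ::= E if and E ::= S L false K — the grammar is not LL(1).

No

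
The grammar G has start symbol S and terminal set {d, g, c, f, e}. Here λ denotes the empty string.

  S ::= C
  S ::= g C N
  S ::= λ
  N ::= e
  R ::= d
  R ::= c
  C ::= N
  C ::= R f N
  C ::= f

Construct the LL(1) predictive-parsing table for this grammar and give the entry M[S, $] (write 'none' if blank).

S ::= λ

FIRST(N): from N::=e we get {e}. So FIRST(N) = {e}.
FIRST(R): from R::=d we get {d}; from R::=c we get {c}. So FIRST(R) = {c, d}.
FIRST(C): from C::=N we get {e}; from C::=R f N we get {c, d}; from C::=f we get {f}. So FIRST(C) = {c, d, e, f}.
FIRST(S): from S::=C we get {c, d, e, f}; from S::=g C N we get {g}; from S::=λ we get {λ}. So FIRST(S) = {λ, c, d, e, f, g}.
FOLLOW(S) includes $ since S is the start symbol.
FOLLOW(S): S appears on no right-hand side. Thus FOLLOW(S) = {$}.
For S ::= C: FIRST(C) = {c, d, e, f}, so it goes in M[S, t] for t ∈ {c, d, e, f}.
For S ::= g C N: FIRST(g C N) = {g}, so it goes in M[S, t] for t ∈ {g}.
For S ::= λ: FIRST(λ) = {λ}, so it goes in M[S, t] for t ∈ {}; since λ ∈ FIRST, also for every t ∈ FOLLOW(S) = {$}.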